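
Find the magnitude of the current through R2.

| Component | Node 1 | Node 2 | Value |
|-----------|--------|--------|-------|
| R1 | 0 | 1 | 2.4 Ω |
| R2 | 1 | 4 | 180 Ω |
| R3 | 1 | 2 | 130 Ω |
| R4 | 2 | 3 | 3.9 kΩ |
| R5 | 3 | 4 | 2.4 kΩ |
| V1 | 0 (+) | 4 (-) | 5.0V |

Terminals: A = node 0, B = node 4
Nodal analysis, taking node 4 as the 0 V reference.
Source V1 fixes V_0 = 5 V.
KCL at each unknown node (sum of currents leaving = 0; resistances in Ω):
  Node 1: (V_1 - 5)/2.4 + (V_1 - 0)/180 + (V_1 - V_2)/130 = 0
  Node 2: (V_2 - V_1)/130 + (V_2 - V_3)/3900 = 0
  Node 3: (V_3 - V_2)/3900 + (V_3 - 0)/2400 = 0
Collecting terms (coefficients in siemens):
  0.4299·V_1 - 0.007692·V_2 = 2.083
  0.007949·V_2 - 0.007692·V_1 - 0.0002564·V_3 = 0
  0.0006731·V_3 - 0.0002564·V_2 = 0
Solving these 3 simultaneous equations (Gaussian elimination) gives:
  V_1 = 4.932 V, V_2 = 4.833 V, V_3 = 1.841 V
I_R2 = (V_1 - V_4)/R2 = (4.932 - 0)/180 = 0.0274 A
|I_R2| = 0.0274 A

Final answer: |I_R2| = 0.0274 A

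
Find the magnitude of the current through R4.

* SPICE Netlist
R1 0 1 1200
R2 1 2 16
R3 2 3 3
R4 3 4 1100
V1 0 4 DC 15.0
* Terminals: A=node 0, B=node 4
Nodal analysis, taking node 4 as the 0 V reference.
Source V1 fixes V_0 = 15 V.
KCL at each unknown node (sum of currents leaving = 0; resistances in Ω):
  Node 1: (V_1 - 15)/1200 + (V_1 - V_2)/16 = 0
  Node 2: (V_2 - V_1)/16 + (V_2 - V_3)/3 = 0
  Node 3: (V_3 - V_2)/3 + (V_3 - 0)/1100 = 0
Collecting terms (coefficients in siemens):
  0.06333·V_1 - 0.0625·V_2 = 0.0125
  0.3958·V_2 - 0.0625·V_1 - 0.3333·V_3 = 0
  0.3342·V_3 - 0.3333·V_2 = 0
Solving these 3 simultaneous equations (Gaussian elimination) gives:
  V_1 = 7.238 V, V_2 = 7.135 V, V_3 = 7.115 V
I_R4 = (V_3 - V_4)/R4 = (7.115 - 0)/1100 = 0.006468 A
|I_R4| = 0.006468 A

Final answer: |I_R4| = 0.006468 A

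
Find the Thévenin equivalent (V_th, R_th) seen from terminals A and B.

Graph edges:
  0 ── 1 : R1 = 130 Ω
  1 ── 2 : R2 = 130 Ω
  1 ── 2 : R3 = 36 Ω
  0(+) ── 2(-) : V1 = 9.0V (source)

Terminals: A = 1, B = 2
Step 1 — V_th is the open-circuit voltage V_A - V_B (nothing connected across the terminals).
Nodal analysis, taking node 2 as the 0 V reference.
Source V1 fixes V_0 = 9 V.
KCL at each unknown node (sum of currents leaving = 0; resistances in Ω):
  Node 1: (V_1 - 9)/130 + (V_1 - 0)/130 + (V_1 - 0)/36 = 0
Collecting terms: 0.04316 × V_1 = 0.06923  =>  V_1 = 1.604 V
V_th = V_1 - V_2 = 1.604 - 0 = 1.604 V
Step 2 — R_th: zero the source — replace V1 by a short circuit (node 2 merges into node 0) — and find the resistance seen between A (node 1) and B (node 0).
Reduce the network between node 1 (A) and node 0 (B) by series/parallel combination:
  Rp1 = R1 ‖ R2 ‖ R3 (parallel, all between nodes 0 and 1) = 1/(1/130 + 1/130 + 1/36) = 23.17 Ω
R_th = 23.17 Ω

Final answer: V_th = 1.604 V, R_th = 23.17 Ω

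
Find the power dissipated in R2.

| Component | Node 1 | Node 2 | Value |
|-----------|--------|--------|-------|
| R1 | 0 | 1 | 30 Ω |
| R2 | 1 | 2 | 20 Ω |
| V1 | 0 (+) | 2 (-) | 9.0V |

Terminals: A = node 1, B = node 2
Nodal analysis, taking node 2 as the 0 V reference.
Source V1 fixes V_0 = 9 V.
KCL at each unknown node (sum of currents leaving = 0; resistances in Ω):
  Node 1: (V_1 - 9)/30 + (V_1 - 0)/20 = 0
Collecting terms: 0.08333 × V_1 = 0.3  =>  V_1 = 3.6 V
I_R2 = (V_1 - V_2)/R2 = (3.6 - 0)/20 = 0.18 A
P_R2 = I_R2² × R2 = (0.18)² × 20 = 0.648 W

Final answer: 0.648 W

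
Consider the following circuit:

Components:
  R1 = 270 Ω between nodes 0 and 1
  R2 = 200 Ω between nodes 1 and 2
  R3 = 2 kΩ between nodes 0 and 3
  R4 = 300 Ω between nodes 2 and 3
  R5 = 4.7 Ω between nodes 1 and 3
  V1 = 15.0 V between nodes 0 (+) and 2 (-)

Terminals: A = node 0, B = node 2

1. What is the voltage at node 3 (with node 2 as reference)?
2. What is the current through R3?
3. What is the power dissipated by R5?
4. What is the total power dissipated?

Nodal analysis, taking node 2 as the 0 V reference.
Source V1 fixes V_0 = 15 V.
KCL at each unknown node (sum of currents leaving = 0; resistances in Ω):
  Node 1: (V_1 - 15)/270 + (V_1 - 0)/200 + (V_1 - V_3)/4.7 = 0
  Node 3: (V_3 - 15)/2000 + (V_3 - 0)/300 + (V_3 - V_1)/4.7 = 0
Collecting terms (coefficients in siemens):
  0.2215·V_1 - 0.2128·V_3 = 0.05556
  0.2166·V_3 - 0.2128·V_1 = 0.0075
Determinant D = (0.2215)(0.2166) - (-0.2128)(-0.2128) = 0.002701
V_1 = [(0.05556)(0.2166) - (-0.2128)(0.0075)]/D = 5.046 V
V_3 = [(0.2215)(0.0075) - (0.05556)(-0.2128)]/D = 4.992 V
Part 1:
  Read off the nodal solution: V_3 = 4.992 V
Part 2:
  I_R3 = (V_0 - V_3)/R3 = (15 - 4.992)/2000 = 0.005004 A
  Magnitude: I_R3 = 0.005004 A
Part 3:
  I_R5 = (V_1 - V_3)/R5 = (5.046 - 4.992)/4.7 = 0.01163 A
  P_R5 = I_R5² × R5 = (0.01163)² × 4.7 = 0.0006362 W
Part 4:
  Power in each resistor, P = (ΔV)²/R:
    P_R1 = (15 - 5.046)²/270 = 0.367 W
    P_R2 = (5.046 - 0)²/200 = 0.1273 W
    P_R3 = (15 - 4.992)²/2000 = 0.05008 W
    P_R4 = (0 - 4.992)²/300 = 0.08305 W
    P_R5 = (5.046 - 4.992)²/4.7 = 0.0006362 W
  P_total = P_R1 + P_R2 + P_R3 + P_R4 + P_R5 = 0.628 W

Final answers:
1. V_3 = 4.992 V
2. I_R3 = 0.005004 A
3. P_R5 = 0.0006362 W
4. P_total = 0.628 W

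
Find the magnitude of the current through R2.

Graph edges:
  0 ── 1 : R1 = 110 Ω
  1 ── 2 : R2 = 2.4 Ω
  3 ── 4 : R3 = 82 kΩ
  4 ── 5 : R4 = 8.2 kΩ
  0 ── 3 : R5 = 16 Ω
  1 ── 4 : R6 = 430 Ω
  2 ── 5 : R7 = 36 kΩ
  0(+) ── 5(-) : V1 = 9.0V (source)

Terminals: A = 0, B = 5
Nodal analysis, taking node 5 as the 0 V reference.
Source V1 fixes V_0 = 9 V.
KCL at each unknown node (sum of currents leaving = 0; resistances in Ω):
  Node 1: (V_1 - 9)/110 + (V_1 - V_2)/2.4 + (V_1 - V_4)/430 = 0
  Node 2: (V_2 - V_1)/2.4 + (V_2 - 0)/36000 = 0
  Node 3: (V_3 - V_4)/82000 + (V_3 - 9)/16 = 0
  Node 4: (V_4 - V_3)/82000 + (V_4 - 0)/8200 + (V_4 - V_1)/430 = 0
Collecting terms (coefficients in siemens):
  0.4281·V_1 - 0.4167·V_2 - 0.002326·V_4 = 0.08182
  0.4167·V_2 - 0.4167·V_1 = 0
  0.06251·V_3 - 0.0000122·V_4 = 0.5625
  0.00246·V_4 - 0.002326·V_1 - 0.0000122·V_3 = 0
Solving these 4 simultaneous equations (Gaussian elimination) gives:
  V_1 = 8.861 V, V_2 = 8.86 V, V_3 = 9 V, V_4 = 8.422 V
I_R2 = (V_1 - V_2)/R2 = (8.861 - 8.86)/2.4 = 0.0002461 A
|I_R2| = 0.0002461 A

Final answer: |I_R2| = 0.0002461 A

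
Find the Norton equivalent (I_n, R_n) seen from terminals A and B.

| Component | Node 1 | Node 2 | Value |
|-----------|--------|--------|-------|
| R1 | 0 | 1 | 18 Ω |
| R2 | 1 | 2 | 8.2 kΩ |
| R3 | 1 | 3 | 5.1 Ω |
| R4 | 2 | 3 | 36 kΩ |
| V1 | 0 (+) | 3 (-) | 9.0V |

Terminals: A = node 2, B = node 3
Find the Thévenin equivalent first; then I_n = V_th/R_th and R_n = R_th.
Step 1 — V_th is the open-circuit voltage V_A - V_B (nothing connected across the terminals).
Nodal analysis, taking node 3 as the 0 V reference.
Source V1 fixes V_0 = 9 V.
KCL at each unknown node (sum of currents leaving = 0; resistances in Ω):
  Node 1: (V_1 - 9)/18 + (V_1 - V_2)/8200 + (V_1 - 0)/5.1 = 0
  Node 2: (V_2 - V_1)/8200 + (V_2 - 0)/36000 = 0
Collecting terms (coefficients in siemens):
  0.2518·V_1 - 0.000122·V_2 = 0.5
  0.0001497·V_2 - 0.000122·V_1 = 0
Determinant D = (0.2518)(0.0001497) - (-0.000122)(-0.000122) = 0.00003768
V_1 = [(0.5)(0.0001497) - (-0.000122)(0)]/D = 1.987 V
V_2 = [(0.2518)(0) - (0.5)(-0.000122)]/D = 1.618 V
V_th = V_2 - V_3 = 1.618 - 0 = 1.618 V
Step 2 — R_th: zero the source — replace V1 by a short circuit (node 3 merges into node 0) — and find the resistance seen between A (node 2) and B (node 0).
Reduce the network between node 2 (A) and node 0 (B) by series/parallel combination:
  Rp1 = R1 ‖ R3 (parallel, both between nodes 0 and 1) = 1/(1/18 + 1/5.1) = 3.974 Ω
  Rs1 = R2 + Rp1 (series, joined only at node 1) = 8200 + 3.974 = 8204 Ω
  Rp2 = R4 ‖ Rs1 (parallel, both between nodes 0 and 2) = 1/(1/36000 + 1/8204) = 6681 Ω
R_th = 6.681 kΩ
I_n = V_th/R_th = 1.618/6681 = 0.0002422 A, and R_n = R_th = 6.681 kΩ

Final answer: I_n = 0.0002422 A, R_n = 6.681 kΩ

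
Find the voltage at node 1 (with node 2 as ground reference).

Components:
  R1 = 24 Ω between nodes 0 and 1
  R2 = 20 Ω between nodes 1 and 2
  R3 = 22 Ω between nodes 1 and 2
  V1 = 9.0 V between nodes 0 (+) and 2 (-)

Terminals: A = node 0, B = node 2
Nodal analysis, taking node 2 as the 0 V reference.
Source V1 fixes V_0 = 9 V.
KCL at each unknown node (sum of currents leaving = 0; resistances in Ω):
  Node 1: (V_1 - 9)/24 + (V_1 - 0)/20 + (V_1 - 0)/22 = 0
Collecting terms: 0.1371 × V_1 = 0.375  =>  V_1 = 2.735 V
The requested potential is V_1 = 2.735 V.

Final answer: V_1 = 2.735 V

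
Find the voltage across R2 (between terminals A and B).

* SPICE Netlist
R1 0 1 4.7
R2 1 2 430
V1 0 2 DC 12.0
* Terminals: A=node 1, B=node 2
R1 and R2 are in series across V1 (node 0 → node 1 → node 2), and the output A–B is taken across R2, so this is a voltage divider.
Series current: I = V1/(R1 + R2) = 12/(4.7 + 430) = 12/434.7 = 0.02761 A
V_R2 = I × R2 = V1 × R2/(R1 + R2) = 12 × 430/434.7 = 11.87 V

Final answer: 11.87 V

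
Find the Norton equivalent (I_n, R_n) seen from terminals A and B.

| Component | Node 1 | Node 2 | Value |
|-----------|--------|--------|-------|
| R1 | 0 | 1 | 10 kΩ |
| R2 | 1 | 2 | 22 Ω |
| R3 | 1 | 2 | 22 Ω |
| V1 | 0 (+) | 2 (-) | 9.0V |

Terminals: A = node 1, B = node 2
Find the Thévenin equivalent first; then I_n = V_th/R_th and R_n = R_th.
Step 1 — V_th is the open-circuit voltage V_A - V_B (nothing connected across the terminals).
Nodal analysis, taking node 2 as the 0 V reference.
Source V1 fixes V_0 = 9 V.
KCL at each unknown node (sum of currents leaving = 0; resistances in Ω):
  Node 1: (V_1 - 9)/10000 + (V_1 - 0)/22 + (V_1 - 0)/22 = 0
Collecting terms: 0.09101 × V_1 = 0.0009  =>  V_1 = 0.009889 V
V_th = V_1 - V_2 = 0.009889 - 0 = 0.009889 V
Step 2 — R_th: zero the source — replace V1 by a short circuit (node 2 merges into node 0) — and find the resistance seen between A (node 1) and B (node 0).
Reduce the network between node 1 (A) and node 0 (B) by series/parallel combination:
  Rp1 = R1 ‖ R2 ‖ R3 (parallel, all between nodes 0 and 1) = 1/(1/10000 + 1/22 + 1/22) = 10.99 Ω
R_th = 10.99 Ω
I_n = V_th/R_th = 0.009889/10.99 = 0.0009 A, and R_n = R_th = 10.99 Ω

Final answer: I_n = 0.0009 A, R_n = 10.99 Ω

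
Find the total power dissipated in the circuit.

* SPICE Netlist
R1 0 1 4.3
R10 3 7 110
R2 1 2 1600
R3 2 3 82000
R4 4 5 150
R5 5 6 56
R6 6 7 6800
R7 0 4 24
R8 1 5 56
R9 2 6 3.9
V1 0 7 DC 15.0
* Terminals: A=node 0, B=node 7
Nodal analysis, taking node 7 as the 0 V reference.
Source V1 fixes V_0 = 15 V.
KCL at each unknown node (sum of currents leaving = 0; resistances in Ω):
  Node 1: (V_1 - 15)/4.3 + (V_1 - V_2)/1600 + (V_1 - V_5)/56 = 0
  Node 2: (V_2 - V_1)/1600 + (V_2 - V_3)/82000 + (V_2 - V_6)/3.9 = 0
  Node 3: (V_3 - V_2)/82000 + (V_3 - 0)/110 = 0
  Node 4: (V_4 - V_5)/150 + (V_4 - 15)/24 = 0
  Node 5: (V_5 - V_4)/150 + (V_5 - V_6)/56 + (V_5 - V_1)/56 = 0
  Node 6: (V_6 - V_5)/56 + (V_6 - 0)/6800 + (V_6 - V_2)/3.9 = 0
Collecting terms (coefficients in siemens):
  0.251·V_1 - 0.000625·V_2 - 0.01786·V_5 = 3.488
  0.257·V_2 - 0.000625·V_1 - 0.0000122·V_3 - 0.2564·V_6 = 0
  0.009103·V_3 - 0.0000122·V_2 = 0
  0.04833·V_4 - 0.006667·V_5 = 0.625
  0.04238·V_5 - 0.01786·V_1 - 0.006667·V_4 - 0.01786·V_6 = 0
  0.2744·V_6 - 0.2564·V_2 - 0.01786·V_5 = 0
Solving these 6 simultaneous equations (Gaussian elimination) gives:
  V_1 = 14.99 V, V_2 = 14.78 V, V_3 = 0.01979 V, V_4 = 14.99 V
  V_5 = 14.9 V, V_6 = 14.78 V
Power in each resistor, P = (ΔV)²/R:
  P_R1 = (15 - 14.99)²/4.3 = 0.00001362 W
  P_R2 = (14.99 - 14.78)²/1600 = 0.00002928 W
  P_R3 = (14.78 - 0.01979)²/82000 = 0.002655 W
  P_R4 = (14.99 - 14.9)²/150 = 0.00004929 W
  P_R5 = (14.9 - 14.78)²/56 = 0.0002754 W
  P_R6 = (14.78 - 0)²/6800 = 0.03211 W
  P_R7 = (15 - 14.99)²/24 = 0.000007886 W
  P_R8 = (14.99 - 14.9)²/56 = 0.0001514 W
  P_R9 = (14.78 - 14.78)²/3.9 = 0.000000007783 W
  P_R10 = (0.01979 - 0)²/110 = 0.000003562 W
P_total = P_R1 + P_R2 + P_R3 + P_R4 + P_R5 + P_R6 + P_R7 + P_R8 + P_R9 + P_R10 = 0.03529 W

Final answer: 0.03529 W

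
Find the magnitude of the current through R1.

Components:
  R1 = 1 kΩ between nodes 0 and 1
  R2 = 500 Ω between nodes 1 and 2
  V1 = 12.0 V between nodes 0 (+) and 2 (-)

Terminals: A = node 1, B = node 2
Nodal analysis, taking node 2 as the 0 V reference.
Source V1 fixes V_0 = 12 V.
KCL at each unknown node (sum of currents leaving = 0; resistances in Ω):
  Node 1: (V_1 - 12)/1000 + (V_1 - 0)/500 = 0
Collecting terms: 0.003 × V_1 = 0.012  =>  V_1 = 4 V
I_R1 = (V_0 - V_1)/R1 = (12 - 4)/1000 = 0.008 A
|I_R1| = 0.008 A

Final answer: |I_R1| = 0.008 A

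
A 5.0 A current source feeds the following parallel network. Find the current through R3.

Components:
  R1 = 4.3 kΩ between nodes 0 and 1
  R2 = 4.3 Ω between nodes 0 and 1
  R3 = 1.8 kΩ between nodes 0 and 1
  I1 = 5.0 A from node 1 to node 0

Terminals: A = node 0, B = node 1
All resistors sit directly between nodes 0 and 1, so they are in parallel and share one voltage V; the full source current 5 A splits among them.
1/R_par = 1/4300 + 1/4.3 + 1/1800 = 0.2333 S  =>  R_par = 4.285 Ω
V = I × R_par = 5 × 4.285 = 21.43 V
I_R3 = V/R3 = 21.43/1800 = 0.0119 A

Final answer: 0.0119 A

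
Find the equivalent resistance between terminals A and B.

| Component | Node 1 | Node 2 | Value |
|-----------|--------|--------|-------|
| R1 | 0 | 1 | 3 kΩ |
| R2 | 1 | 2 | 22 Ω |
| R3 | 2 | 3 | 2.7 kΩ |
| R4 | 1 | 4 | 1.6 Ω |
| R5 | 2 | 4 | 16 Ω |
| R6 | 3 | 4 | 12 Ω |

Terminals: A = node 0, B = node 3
The network is not a plain series/parallel combination. Inject a 1 A test current into terminal A (node 0) and return it from terminal B (node 3); then R_eq = V_A / (1 A).
Nodal analysis, taking node 3 as the 0 V reference.
Current source I_test pushes 1 A into node 0 and draws it out of node 3.
KCL at each unknown node (sum of currents leaving = 0; resistances in Ω):
  Node 0: (V_0 - V_1)/3000 - 1 = 0
  Node 1: (V_1 - V_0)/3000 + (V_1 - V_2)/22 + (V_1 - V_4)/1.6 = 0
  Node 2: (V_2 - V_1)/22 + (V_2 - 0)/2700 + (V_2 - V_4)/16 = 0
  Node 4: (V_4 - V_1)/1.6 + (V_4 - V_2)/16 + (V_4 - 0)/12 = 0
Collecting terms (coefficients in siemens):
  0.0003333·V_0 - 0.0003333·V_1 = 1
  0.6708·V_1 - 0.0003333·V_0 - 0.04545·V_2 - 0.625·V_4 = 0
  0.1083·V_2 - 0.04545·V_1 - 0.0625·V_4 = 0
  0.7708·V_4 - 0.625·V_1 - 0.0625·V_2 = 0
Solving these 4 simultaneous equations (Gaussian elimination) gives:
  V_0 = 3013 V, V_1 = 13.48 V, V_2 = 12.55 V, V_4 = 11.94 V
R_eq = V_0 / 1 A = 3013 Ω = 3.013 kΩ

Final answer: 3.013 kΩ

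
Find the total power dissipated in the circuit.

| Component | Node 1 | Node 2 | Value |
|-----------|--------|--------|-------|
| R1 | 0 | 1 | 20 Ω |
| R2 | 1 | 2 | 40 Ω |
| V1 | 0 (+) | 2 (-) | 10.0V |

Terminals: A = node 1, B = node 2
Nodal analysis, taking node 2 as the 0 V reference.
Source V1 fixes V_0 = 10 V.
KCL at each unknown node (sum of currents leaving = 0; resistances in Ω):
  Node 1: (V_1 - 10)/20 + (V_1 - 0)/40 = 0
Collecting terms: 0.075 × V_1 = 0.5  =>  V_1 = 6.667 V
Power in each resistor, P = (ΔV)²/R:
  P_R1 = (10 - 6.667)²/20 = 0.5556 W
  P_R2 = (6.667 - 0)²/40 = 1.111 W
P_total = P_R1 + P_R2 = 1.667 W

Final answer: 1.667 W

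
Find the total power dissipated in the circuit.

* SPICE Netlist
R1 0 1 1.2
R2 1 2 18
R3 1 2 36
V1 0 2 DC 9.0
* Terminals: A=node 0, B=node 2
Nodal analysis, taking node 2 as the 0 V reference.
Source V1 fixes V_0 = 9 V.
KCL at each unknown node (sum of currents leaving = 0; resistances in Ω):
  Node 1: (V_1 - 9)/1.2 + (V_1 - 0)/18 + (V_1 - 0)/36 = 0
Collecting terms: 0.9167 × V_1 = 7.5  =>  V_1 = 8.182 V
Power in each resistor, P = (ΔV)²/R:
  P_R1 = (9 - 8.182)²/1.2 = 0.5579 W
  P_R2 = (8.182 - 0)²/18 = 3.719 W
  P_R3 = (8.182 - 0)²/36 = 1.86 W
P_total = P_R1 + P_R2 + P_R3 = 6.136 W

Final answer: 6.136 W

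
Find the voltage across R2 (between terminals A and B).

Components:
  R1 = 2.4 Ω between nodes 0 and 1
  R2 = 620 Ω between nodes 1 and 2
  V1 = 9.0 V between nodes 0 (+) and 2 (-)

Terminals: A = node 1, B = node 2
R1 and R2 are in series across V1 (node 0 → node 1 → node 2), and the output A–B is taken across R2, so this is a voltage divider.
Series current: I = V1/(R1 + R2) = 9/(2.4 + 620) = 9/622.4 = 0.01446 A
V_R2 = I × R2 = V1 × R2/(R1 + R2) = 9 × 620/622.4 = 8.965 V

Final answer: 8.965 V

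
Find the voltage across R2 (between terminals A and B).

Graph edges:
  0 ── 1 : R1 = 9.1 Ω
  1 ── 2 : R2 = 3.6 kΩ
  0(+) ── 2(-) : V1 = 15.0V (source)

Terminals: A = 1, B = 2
R1 and R2 are in series across V1 (node 0 → node 1 → node 2), and the output A–B is taken across R2, so this is a voltage divider.
Series current: I = V1/(R1 + R2) = 15/(9.1 + 3600) = 15/3609 = 0.004156 A
V_R2 = I × R2 = V1 × R2/(R1 + R2) = 15 × 3600/3609 = 14.96 V

Final answer: 14.96 V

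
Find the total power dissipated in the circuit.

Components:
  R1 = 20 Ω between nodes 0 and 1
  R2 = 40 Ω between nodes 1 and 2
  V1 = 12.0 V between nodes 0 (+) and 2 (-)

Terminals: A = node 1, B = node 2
Nodal analysis, taking node 2 as the 0 V reference.
Source V1 fixes V_0 = 12 V.
KCL at each unknown node (sum of currents leaving = 0; resistances in Ω):
  Node 1: (V_1 - 12)/20 + (V_1 - 0)/40 = 0
Collecting terms: 0.075 × V_1 = 0.6  =>  V_1 = 8 V
Power in each resistor, P = (ΔV)²/R:
  P_R1 = (12 - 8)²/20 = 0.8 W
  P_R2 = (8 - 0)²/40 = 1.6 W
P_total = P_R1 + P_R2 = 2.4 W

Final answer: 2.4 W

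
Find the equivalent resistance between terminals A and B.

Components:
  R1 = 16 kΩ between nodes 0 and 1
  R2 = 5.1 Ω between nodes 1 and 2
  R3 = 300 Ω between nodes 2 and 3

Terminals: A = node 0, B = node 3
Reduce the network between node 0 (A) and node 3 (B) by series/parallel combination:
  Rs1 = R1 + R2 (series, joined only at node 1) = 16000 + 5.1 = 16010 Ω
  Rs2 = R3 + Rs1 (series, joined only at node 2) = 300 + 16010 = 16310 Ω
R_eq = 16.31 kΩ

Final answer: 16.31 kΩ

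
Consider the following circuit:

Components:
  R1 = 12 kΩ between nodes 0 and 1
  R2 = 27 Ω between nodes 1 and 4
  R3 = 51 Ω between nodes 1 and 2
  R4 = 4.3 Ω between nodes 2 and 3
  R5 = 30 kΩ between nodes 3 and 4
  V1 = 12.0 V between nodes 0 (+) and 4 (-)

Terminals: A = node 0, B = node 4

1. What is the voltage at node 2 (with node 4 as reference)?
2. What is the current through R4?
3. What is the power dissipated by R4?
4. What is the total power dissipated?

Nodal analysis, taking node 4 as the 0 V reference.
Source V1 fixes V_0 = 12 V.
KCL at each unknown node (sum of currents leaving = 0; resistances in Ω):
  Node 1: (V_1 - 12)/12000 + (V_1 - 0)/27 + (V_1 - V_2)/51 = 0
  Node 2: (V_2 - V_1)/51 + (V_2 - V_3)/4.3 = 0
  Node 3: (V_3 - V_2)/4.3 + (V_3 - 0)/30000 = 0
Collecting terms (coefficients in siemens):
  0.05673·V_1 - 0.01961·V_2 = 0.001
  0.2522·V_2 - 0.01961·V_1 - 0.2326·V_3 = 0
  0.2326·V_3 - 0.2326·V_2 = 0
Solving these 3 simultaneous equations (Gaussian elimination) gives:
  V_1 = 0.02692 V, V_2 = 0.02687 V, V_3 = 0.02687 V
Part 1:
  Read off the nodal solution: V_2 = 0.02687 V
Part 2:
  I_R4 = (V_2 - V_3)/R4 = (0.02687 - 0.02687)/4.3 = 0.0000008955 A
  Magnitude: I_R4 = 0.0000008955 A
Part 3:
  I_R4 = (V_2 - V_3)/R4 = (0.02687 - 0.02687)/4.3 = 0.0000008955 A
  P_R4 = I_R4² × R4 = (0.0000008955)² × 4.3 = 0.000000000003448 W
Part 4:
  Power in each resistor, P = (ΔV)²/R:
    P_R1 = (12 - 0.02692)²/12000 = 0.01195 W
    P_R2 = (0.02692 - 0)²/27 = 0.00002683 W
    P_R3 = (0.02692 - 0.02687)²/51 = 0.0000000000409 W
    P_R4 = (0.02687 - 0.02687)²/4.3 = 0.000000000003448 W
    P_R5 = (0.02687 - 0)²/30000 = 0.00000002406 W
  P_total = P_R1 + P_R2 + P_R3 + P_R4 + P_R5 = 0.01197 W

Final answers:
1. V_2 = 0.02687 V
2. I_R4 = 8.955e-07 A
3. P_R4 = 3.448e-12 W
4. P_total = 0.01197 W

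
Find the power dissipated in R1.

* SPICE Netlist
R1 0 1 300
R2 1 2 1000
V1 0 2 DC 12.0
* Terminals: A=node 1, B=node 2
Nodal analysis, taking node 2 as the 0 V reference.
Source V1 fixes V_0 = 12 V.
KCL at each unknown node (sum of currents leaving = 0; resistances in Ω):
  Node 1: (V_1 - 12)/300 + (V_1 - 0)/1000 = 0
Collecting terms: 0.004333 × V_1 = 0.04  =>  V_1 = 9.231 V
I_R1 = (V_0 - V_1)/R1 = (12 - 9.231)/300 = 0.009231 A
P_R1 = I_R1² × R1 = (0.009231)² × 300 = 0.02556 W

Final answer: 0.02556 W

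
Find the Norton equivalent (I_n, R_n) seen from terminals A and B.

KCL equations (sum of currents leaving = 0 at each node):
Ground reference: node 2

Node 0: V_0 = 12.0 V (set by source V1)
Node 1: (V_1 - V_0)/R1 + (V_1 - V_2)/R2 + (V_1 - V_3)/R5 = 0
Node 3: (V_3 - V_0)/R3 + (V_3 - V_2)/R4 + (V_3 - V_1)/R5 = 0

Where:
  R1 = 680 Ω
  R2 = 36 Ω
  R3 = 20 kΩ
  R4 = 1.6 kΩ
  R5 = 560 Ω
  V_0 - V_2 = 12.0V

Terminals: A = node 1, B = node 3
Find the Thévenin equivalent first; then I_n = V_th/R_th and R_n = R_th.
Step 1 — V_th is the open-circuit voltage V_A - V_B (nothing connected across the terminals).
Nodal analysis, taking node 2 as the 0 V reference.
Source V1 fixes V_0 = 12 V.
KCL at each unknown node (sum of currents leaving = 0; resistances in Ω):
  Node 1: (V_1 - 12)/680 + (V_1 - 0)/36 + (V_1 - V_3)/560 = 0
  Node 3: (V_3 - 12)/20000 + (V_3 - 0)/1600 + (V_3 - V_1)/560 = 0
Collecting terms (coefficients in siemens):
  0.03103·V_1 - 0.001786·V_3 = 0.01765
  0.002461·V_3 - 0.001786·V_1 = 0.0006
Determinant D = (0.03103)(0.002461) - (-0.001786)(-0.001786) = 0.00007318
V_1 = [(0.01765)(0.002461) - (-0.001786)(0.0006)]/D = 0.6081 V
V_3 = [(0.03103)(0.0006) - (0.01765)(-0.001786)]/D = 0.6851 V
V_th = V_1 - V_3 = 0.6081 - 0.6851 = -0.07704 V
Step 2 — R_th: zero the source — replace V1 by a short circuit (node 2 merges into node 0) — and find the resistance seen between A (node 1) and B (node 3).
Reduce the network between node 1 (A) and node 3 (B) by series/parallel combination:
  Rp1 = R1 ‖ R2 (parallel, both between nodes 0 and 1) = 1/(1/680 + 1/36) = 34.19 Ω
  Rp2 = R3 ‖ R4 (parallel, both between nodes 0 and 3) = 1/(1/20000 + 1/1600) = 1481 Ω
  Rs1 = Rp1 + Rp2 (series, joined only at node 0) = 34.19 + 1481 = 1516 Ω
  Rp3 = R5 ‖ Rs1 (parallel, both between nodes 1 and 3) = 1/(1/560 + 1/1516) = 408.9 Ω
R_th = 408.9 Ω
I_n = V_th/R_th = -0.07704/408.9 = -0.0001884 A, and R_n = R_th = 408.9 Ω

Final answer: I_n = -0.0001884 A, R_n = 408.9 Ω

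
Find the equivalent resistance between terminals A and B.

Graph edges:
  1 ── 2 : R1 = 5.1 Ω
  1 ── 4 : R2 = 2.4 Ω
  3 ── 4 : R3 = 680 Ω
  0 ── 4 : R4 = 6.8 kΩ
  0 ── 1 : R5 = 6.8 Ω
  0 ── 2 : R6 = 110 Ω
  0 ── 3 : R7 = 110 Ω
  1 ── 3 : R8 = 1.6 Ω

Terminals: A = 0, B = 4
The network is not a plain series/parallel combination. Inject a 1 A test current into terminal A (node 0) and return it from terminal B (node 4); then R_eq = V_A / (1 A).
Nodal analysis, taking node 4 as the 0 V reference.
Current source I_test pushes 1 A into node 0 and draws it out of node 4.
KCL at each unknown node (sum of currents leaving = 0; resistances in Ω):
  Node 0: (V_0 - 0)/6800 + (V_0 - V_1)/6.8 + (V_0 - V_2)/110 + (V_0 - V_3)/110 - 1 = 0
  Node 1: (V_1 - V_0)/6.8 + (V_1 - V_2)/5.1 + (V_1 - 0)/2.4 + (V_1 - V_3)/1.6 = 0
  Node 2: (V_2 - V_0)/110 + (V_2 - V_1)/5.1 = 0
  Node 3: (V_3 - V_0)/110 + (V_3 - V_1)/1.6 + (V_3 - 0)/680 = 0
Collecting terms (coefficients in siemens):
  0.1654·V_0 - 0.1471·V_1 - 0.009091·V_2 - 0.009091·V_3 = 1
  1.385·V_1 - 0.1471·V_0 - 0.1961·V_2 - 0.625·V_3 = 0
  0.2052·V_2 - 0.009091·V_0 - 0.1961·V_1 = 0
  0.6356·V_3 - 0.009091·V_0 - 0.625·V_1 = 0
Solving these 4 simultaneous equations (Gaussian elimination) gives:
  V_0 = 8.452 V, V_1 = 2.388 V, V_2 = 2.657 V, V_3 = 2.47 V
R_eq = V_0 / 1 A = 8.452 Ω

Final answer: 8.452 Ω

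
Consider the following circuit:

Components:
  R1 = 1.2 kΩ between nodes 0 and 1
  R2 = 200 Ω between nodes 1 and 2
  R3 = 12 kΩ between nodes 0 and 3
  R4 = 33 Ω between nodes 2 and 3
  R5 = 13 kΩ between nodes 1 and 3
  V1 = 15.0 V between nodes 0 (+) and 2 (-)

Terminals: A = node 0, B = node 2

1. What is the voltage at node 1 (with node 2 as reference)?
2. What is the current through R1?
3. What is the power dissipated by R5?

Nodal analysis, taking node 2 as the 0 V reference.
Source V1 fixes V_0 = 15 V.
KCL at each unknown node (sum of currents leaving = 0; resistances in Ω):
  Node 1: (V_1 - 15)/1200 + (V_1 - 0)/200 + (V_1 - V_3)/13000 = 0
  Node 3: (V_3 - 15)/12000 + (V_3 - 0)/33 + (V_3 - V_1)/13000 = 0
Collecting terms (coefficients in siemens):
  0.00591·V_1 - 0.00007692·V_3 = 0.0125
  0.03046·V_3 - 0.00007692·V_1 = 0.00125
Determinant D = (0.00591)(0.03046) - (-0.00007692)(-0.00007692) = 0.00018
V_1 = [(0.0125)(0.03046) - (-0.00007692)(0.00125)]/D = 2.116 V
V_3 = [(0.00591)(0.00125) - (0.0125)(-0.00007692)]/D = 0.04638 V
Part 1:
  Read off the nodal solution: V_1 = 2.116 V
Part 2:
  I_R1 = (V_0 - V_1)/R1 = (15 - 2.116)/1200 = 0.01074 A
  Magnitude: I_R1 = 0.01074 A
Part 3:
  I_R5 = (V_1 - V_3)/R5 = (2.116 - 0.04638)/13000 = 0.0001592 A
  P_R5 = I_R5² × R5 = (0.0001592)² × 13000 = 0.0003294 W

Final answers:
1. V_1 = 2.116 V
2. I_R1 = 0.01074 A
3. P_R5 = 0.0003294 W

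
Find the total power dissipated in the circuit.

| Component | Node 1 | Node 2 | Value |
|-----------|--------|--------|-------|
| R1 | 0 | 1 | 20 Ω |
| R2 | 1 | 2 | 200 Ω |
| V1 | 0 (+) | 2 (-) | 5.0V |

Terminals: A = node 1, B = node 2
Nodal analysis, taking node 2 as the 0 V reference.
Source V1 fixes V_0 = 5 V.
KCL at each unknown node (sum of currents leaving = 0; resistances in Ω):
  Node 1: (V_1 - 5)/20 + (V_1 - 0)/200 = 0
Collecting terms: 0.055 × V_1 = 0.25  =>  V_1 = 4.545 V
Power in each resistor, P = (ΔV)²/R:
  P_R1 = (5 - 4.545)²/20 = 0.01033 W
  P_R2 = (4.545 - 0)²/200 = 0.1033 W
P_total = P_R1 + P_R2 = 0.1136 W

Final answer: 0.1136 W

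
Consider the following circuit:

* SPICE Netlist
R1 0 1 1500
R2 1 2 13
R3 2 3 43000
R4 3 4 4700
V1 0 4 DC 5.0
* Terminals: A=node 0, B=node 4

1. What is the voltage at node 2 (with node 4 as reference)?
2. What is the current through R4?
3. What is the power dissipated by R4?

Nodal analysis, taking node 4 as the 0 V reference.
Source V1 fixes V_0 = 5 V.
KCL at each unknown node (sum of currents leaving = 0; resistances in Ω):
  Node 1: (V_1 - 5)/1500 + (V_1 - V_2)/13 = 0
  Node 2: (V_2 - V_1)/13 + (V_2 - V_3)/43000 = 0
  Node 3: (V_3 - V_2)/43000 + (V_3 - 0)/4700 = 0
Collecting terms (coefficients in siemens):
  0.07759·V_1 - 0.07692·V_2 = 0.003333
  0.07695·V_2 - 0.07692·V_1 - 0.00002326·V_3 = 0
  0.000236·V_3 - 0.00002326·V_2 = 0
Solving these 3 simultaneous equations (Gaussian elimination) gives:
  V_1 = 4.848 V, V_2 = 4.846 V, V_3 = 0.4775 V
Part 1:
  Read off the nodal solution: V_2 = 4.846 V
Part 2:
  I_R4 = (V_3 - V_4)/R4 = (0.4775 - 0)/4700 = 0.0001016 A
  Magnitude: I_R4 = 0.0001016 A
Part 3:
  I_R4 = (V_3 - V_4)/R4 = (0.4775 - 0)/4700 = 0.0001016 A
  P_R4 = I_R4² × R4 = (0.0001016)² × 4700 = 0.00004852 W

Final answers:
1. V_2 = 4.846 V
2. I_R4 = 0.0001016 A
3. P_R4 = 4.852e-05 W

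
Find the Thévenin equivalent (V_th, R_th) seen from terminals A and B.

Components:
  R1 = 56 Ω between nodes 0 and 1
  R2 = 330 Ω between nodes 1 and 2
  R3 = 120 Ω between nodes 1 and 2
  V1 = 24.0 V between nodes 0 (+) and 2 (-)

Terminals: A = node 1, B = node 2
Step 1 — V_th is the open-circuit voltage V_A - V_B (nothing connected across the terminals).
Nodal analysis, taking node 2 as the 0 V reference.
Source V1 fixes V_0 = 24 V.
KCL at each unknown node (sum of currents leaving = 0; resistances in Ω):
  Node 1: (V_1 - 24)/56 + (V_1 - 0)/330 + (V_1 - 0)/120 = 0
Collecting terms: 0.02922 × V_1 = 0.4286  =>  V_1 = 14.67 V
V_th = V_1 - V_2 = 14.67 - 0 = 14.67 V
Step 2 — R_th: zero the source — replace V1 by a short circuit (node 2 merges into node 0) — and find the resistance seen between A (node 1) and B (node 0).
Reduce the network between node 1 (A) and node 0 (B) by series/parallel combination:
  Rp1 = R1 ‖ R2 ‖ R3 (parallel, all between nodes 0 and 1) = 1/(1/56 + 1/330 + 1/120) = 34.22 Ω
R_th = 34.22 Ω

Final answer: V_th = 14.67 V, R_th = 34.22 Ω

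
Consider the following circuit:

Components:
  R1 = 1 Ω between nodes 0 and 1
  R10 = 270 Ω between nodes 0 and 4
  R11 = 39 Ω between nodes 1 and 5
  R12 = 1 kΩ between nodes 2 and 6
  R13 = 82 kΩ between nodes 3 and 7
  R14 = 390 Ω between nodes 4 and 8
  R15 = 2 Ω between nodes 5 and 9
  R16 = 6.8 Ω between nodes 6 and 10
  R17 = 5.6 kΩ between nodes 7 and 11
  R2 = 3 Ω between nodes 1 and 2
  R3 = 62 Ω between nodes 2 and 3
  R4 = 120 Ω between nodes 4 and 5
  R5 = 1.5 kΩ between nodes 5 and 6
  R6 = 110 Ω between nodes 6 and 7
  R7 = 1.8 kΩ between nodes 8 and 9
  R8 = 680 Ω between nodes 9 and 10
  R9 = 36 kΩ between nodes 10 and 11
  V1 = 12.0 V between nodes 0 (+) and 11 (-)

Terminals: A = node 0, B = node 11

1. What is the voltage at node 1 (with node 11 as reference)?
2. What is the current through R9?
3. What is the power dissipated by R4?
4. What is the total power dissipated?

Nodal analysis, taking node 11 as the 0 V reference.
Source V1 fixes V_0 = 12 V.
KCL at each unknown node (sum of currents leaving = 0; resistances in Ω):
  Node 1: (V_1 - 12)/1 + (V_1 - V_2)/3 + (V_1 - V_5)/39 = 0
  Node 2: (V_2 - V_1)/3 + (V_2 - V_3)/62 + (V_2 - V_6)/1000 = 0
  Node 3: (V_3 - V_2)/62 + (V_3 - V_7)/82000 = 0
  Node 4: (V_4 - V_5)/120 + (V_4 - 12)/270 + (V_4 - V_8)/390 = 0
  Node 5: (V_5 - V_4)/120 + (V_5 - V_6)/1500 + (V_5 - V_1)/39 + (V_5 - V_9)/2 = 0
  Node 6: (V_6 - V_5)/1500 + (V_6 - V_7)/110 + (V_6 - V_2)/1000 + (V_6 - V_10)/6.8 = 0
  Node 7: (V_7 - V_6)/110 + (V_7 - V_3)/82000 + (V_7 - 0)/5600 = 0
  Node 8: (V_8 - V_9)/1800 + (V_8 - V_4)/390 = 0
  Node 9: (V_9 - V_8)/1800 + (V_9 - V_10)/680 + (V_9 - V_5)/2 = 0
  Node 10: (V_10 - V_9)/680 + (V_10 - 0)/36000 + (V_10 - V_6)/6.8 = 0
Collecting terms (coefficients in siemens):
  1.359·V_1 - 0.3333·V_2 - 0.02564·V_5 = 12
  0.3505·V_2 - 0.3333·V_1 - 0.01613·V_3 - 0.001·V_6 = 0
  0.01614·V_3 - 0.01613·V_2 - 0.0000122·V_7 = 0
  0.0146·V_4 - 0.008333·V_5 - 0.002564·V_8 = 0.04444
  0.5346·V_5 - 0.02564·V_1 - 0.008333·V_4 - 0.0006667·V_6 - 0.5·V_9 = 0
  0.1578·V_6 - 0.001·V_2 - 0.0006667·V_5 - 0.009091·V_7 - 0.1471·V_10 = 0
  0.009282·V_7 - 0.0000122·V_3 - 0.009091·V_6 = 0
  0.00312·V_8 - 0.002564·V_4 - 0.0005556·V_9 = 0
  0.502·V_9 - 0.5·V_5 - 0.0005556·V_8 - 0.001471·V_10 = 0
  0.1486·V_10 - 0.1471·V_6 - 0.001471·V_9 = 0
Solving these 10 simultaneous equations (Gaussian elimination) gives:
  V_1 = 12 V, V_2 = 12 V, V_3 = 11.99 V, V_4 = 11.96 V
  V_5 = 11.94 V, V_6 = 11.23 V, V_7 = 11.02 V, V_8 = 11.96 V
  V_9 = 11.94 V, V_10 = 11.24 V
Part 1:
  Read off the nodal solution: V_1 = 12 V
Part 2:
  I_R9 = (V_10 - V_11)/R9 = (11.24 - 0)/36000 = 0.0003122 A
  Magnitude: I_R9 = 0.0003122 A
Part 3:
  I_R4 = (V_4 - V_5)/R4 = (11.96 - 11.94)/120 = 0.000136 A
  P_R4 = I_R4² × R4 = (0.000136)² × 120 = 0.000002218 W
Part 4:
  Power in each resistor, P = (ΔV)²/R:
    P_R1 = (12 - 12)²/1 = 0.000004561 W
    P_R2 = (12 - 12)²/3 = 0.000001791 W
    P_R3 = (12 - 11.99)²/62 = 0.00000000877 W
    P_R4 = (11.96 - 11.94)²/120 = 0.000002218 W
    P_R5 = (11.94 - 11.23)²/1500 = 0.0003361 W
    P_R6 = (11.23 - 11.02)²/110 = 0.0004208 W
    P_R7 = (11.96 - 11.94)²/1800 = 0.0000001266 W
    P_R8 = (11.94 - 11.24)²/680 = 0.0007269 W
    P_R9 = (11.24 - 0)²/36000 = 0.003509 W
    P_R10 = (12 - 11.96)²/270 = 0.000005626 W
    P_R11 = (12 - 11.94)²/39 = 0.00007244 W
    P_R12 = (12 - 11.23)²/1000 = 0.0005789 W
    P_R13 = (11.99 - 11.02)²/82000 = 0.0000116 W
    P_R14 = (11.96 - 11.96)²/390 = 0.00000002743 W
    P_R15 = (11.94 - 11.94)²/2 = 0.000002103 W
    P_R16 = (11.23 - 11.24)²/6.8 = 0.000003542 W
    P_R17 = (11.02 - 0)²/5600 = 0.02168 W
  P_total = P_R1 + P_R2 + P_R3 + P_R4 + P_R5 + P_R6 + P_R7 + P_R8 + P_R9 + P_R10 + P_R11 + P_R12 + P_R13 + P_R14 + P_R15 + P_R16 + P_R17 = 0.02736 W

Final answers:
1. V_1 = 12 V
2. I_R9 = 0.0003122 A
3. P_R4 = 2.218e-06 W
4. P_total = 0.02736 W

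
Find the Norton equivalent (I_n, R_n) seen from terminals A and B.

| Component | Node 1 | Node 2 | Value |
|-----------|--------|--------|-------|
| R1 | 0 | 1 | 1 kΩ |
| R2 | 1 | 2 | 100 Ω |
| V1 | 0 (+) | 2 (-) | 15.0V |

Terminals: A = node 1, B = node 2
Find the Thévenin equivalent first; then I_n = V_th/R_th and R_n = R_th.
Step 1 — V_th is the open-circuit voltage V_A - V_B (nothing connected across the terminals).
Nodal analysis, taking node 2 as the 0 V reference.
Source V1 fixes V_0 = 15 V.
KCL at each unknown node (sum of currents leaving = 0; resistances in Ω):
  Node 1: (V_1 - 15)/1000 + (V_1 - 0)/100 = 0
Collecting terms: 0.011 × V_1 = 0.015  =>  V_1 = 1.364 V
V_th = V_1 - V_2 = 1.364 - 0 = 1.364 V
Step 2 — R_th: zero the source — replace V1 by a short circuit (node 2 merges into node 0) — and find the resistance seen between A (node 1) and B (node 0).
Reduce the network between node 1 (A) and node 0 (B) by series/parallel combination:
  Rp1 = R1 ‖ R2 (parallel, both between nodes 0 and 1) = 1/(1/1000 + 1/100) = 90.91 Ω
R_th = 90.91 Ω
I_n = V_th/R_th = 1.364/90.91 = 0.015 A, and R_n = R_th = 90.91 Ω

Final answer: I_n = 0.015 A, R_n = 90.91 Ω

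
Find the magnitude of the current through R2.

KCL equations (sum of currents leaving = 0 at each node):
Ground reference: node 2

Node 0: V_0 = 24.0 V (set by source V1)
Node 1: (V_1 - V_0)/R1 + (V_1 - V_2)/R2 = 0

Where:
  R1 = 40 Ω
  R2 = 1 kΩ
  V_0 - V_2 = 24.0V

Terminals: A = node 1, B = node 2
Nodal analysis, taking node 2 as the 0 V reference.
Source V1 fixes V_0 = 24 V.
KCL at each unknown node (sum of currents leaving = 0; resistances in Ω):
  Node 1: (V_1 - 24)/40 + (V_1 - 0)/1000 = 0
Collecting terms: 0.026 × V_1 = 0.6  =>  V_1 = 23.08 V
I_R2 = (V_1 - V_2)/R2 = (23.08 - 0)/1000 = 0.02308 A
|I_R2| = 0.02308 A

Final answer: |I_R2| = 0.02308 A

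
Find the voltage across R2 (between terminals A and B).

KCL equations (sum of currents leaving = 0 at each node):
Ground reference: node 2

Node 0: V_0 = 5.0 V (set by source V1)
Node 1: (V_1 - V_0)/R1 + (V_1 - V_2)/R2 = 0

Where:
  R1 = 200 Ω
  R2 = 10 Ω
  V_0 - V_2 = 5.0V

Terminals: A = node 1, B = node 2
R1 and R2 are in series across V1 (node 0 → node 1 → node 2), and the output A–B is taken across R2, so this is a voltage divider.
Series current: I = V1/(R1 + R2) = 5/(200 + 10) = 5/210 = 0.02381 A
V_R2 = I × R2 = V1 × R2/(R1 + R2) = 5 × 10/210 = 0.2381 V

Final answer: 0.2381 V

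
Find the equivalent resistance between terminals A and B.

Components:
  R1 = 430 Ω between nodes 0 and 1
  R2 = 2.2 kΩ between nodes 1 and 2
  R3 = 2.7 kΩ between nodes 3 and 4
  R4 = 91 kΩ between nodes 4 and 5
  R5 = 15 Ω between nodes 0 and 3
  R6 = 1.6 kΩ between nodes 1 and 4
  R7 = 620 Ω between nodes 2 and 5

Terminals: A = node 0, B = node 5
The network is not a plain series/parallel combination. Inject a 1 A test current into terminal A (node 0) and return it from terminal B (node 5); then R_eq = V_A / (1 A).
Nodal analysis, taking node 5 as the 0 V reference.
Current source I_test pushes 1 A into node 0 and draws it out of node 5.
KCL at each unknown node (sum of currents leaving = 0; resistances in Ω):
  Node 0: (V_0 - V_1)/430 + (V_0 - V_3)/15 - 1 = 0
  Node 1: (V_1 - V_0)/430 + (V_1 - V_2)/2200 + (V_1 - V_4)/1600 = 0
  Node 2: (V_2 - V_1)/2200 + (V_2 - 0)/620 = 0
  Node 3: (V_3 - V_0)/15 + (V_3 - V_4)/2700 = 0
  Node 4: (V_4 - V_1)/1600 + (V_4 - V_3)/2700 + (V_4 - 0)/91000 = 0
Collecting terms (coefficients in siemens):
  0.06899·V_0 - 0.002326·V_1 - 0.06667·V_3 = 1
  0.003405·V_1 - 0.002326·V_0 - 0.0004545·V_2 - 0.000625·V_4 = 0
  0.002067·V_2 - 0.0004545·V_1 = 0
  0.06704·V_3 - 0.06667·V_0 - 0.0003704·V_4 = 0
  0.001006·V_4 - 0.000625·V_1 - 0.0003704·V_3 = 0
Solving these 5 simultaneous equations (Gaussian elimination) gives:
  V_0 = 3118 V, V_1 = 2732 V, V_2 = 600.6 V, V_3 = 3117 V
  V_4 = 2844 V
R_eq = V_0 / 1 A = 3118 Ω = 3.118 kΩ

Final answer: 3.118 kΩ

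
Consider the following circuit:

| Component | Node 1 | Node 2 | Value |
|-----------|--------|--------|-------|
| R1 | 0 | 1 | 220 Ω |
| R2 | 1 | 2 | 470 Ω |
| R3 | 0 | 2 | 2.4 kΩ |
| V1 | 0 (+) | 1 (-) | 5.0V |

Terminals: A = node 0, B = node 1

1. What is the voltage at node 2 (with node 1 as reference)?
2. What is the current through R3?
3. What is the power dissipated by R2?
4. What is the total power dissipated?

Nodal analysis, taking node 1 as the 0 V reference.
Source V1 fixes V_0 = 5 V.
KCL at each unknown node (sum of currents leaving = 0; resistances in Ω):
  Node 2: (V_2 - 0)/470 + (V_2 - 5)/2400 = 0
Collecting terms: 0.002544 × V_2 = 0.002083  =>  V_2 = 0.8188 V
Part 1:
  Read off the nodal solution: V_2 = 0.8188 V
Part 2:
  I_R3 = (V_0 - V_2)/R3 = (5 - 0.8188)/2400 = 0.001742 A
  Magnitude: I_R3 = 0.001742 A
Part 3:
  I_R2 = (V_1 - V_2)/R2 = (0 - 0.8188)/470 = -0.001742 A
  P_R2 = I_R2² × R2 = (-0.001742)² × 470 = 0.001427 W
Part 4:
  Power in each resistor, P = (ΔV)²/R:
    P_R1 = (5 - 0)²/220 = 0.1136 W
    P_R2 = (0 - 0.8188)²/470 = 0.001427 W
    P_R3 = (5 - 0.8188)²/2400 = 0.007284 W
  P_total = P_R1 + P_R2 + P_R3 = 0.1223 W

Final answers:
1. V_2 = 0.8188 V
2. I_R3 = 0.001742 A
3. P_R2 = 0.001427 W
4. P_total = 0.1223 W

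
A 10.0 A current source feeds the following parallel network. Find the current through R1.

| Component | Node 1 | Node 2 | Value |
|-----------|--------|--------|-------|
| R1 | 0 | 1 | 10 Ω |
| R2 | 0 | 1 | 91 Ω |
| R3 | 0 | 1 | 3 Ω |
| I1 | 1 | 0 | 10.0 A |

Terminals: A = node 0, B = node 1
All resistors sit directly between nodes 0 and 1, so they are in parallel and share one voltage V; the full source current 10 A splits among them.
1/R_par = 1/10 + 1/91 + 1/3 = 0.4443 S  =>  R_par = 2.251 Ω
V = I × R_par = 10 × 2.251 = 22.51 V
I_R1 = V/R1 = 22.51/10 = 2.251 A

Final answer: 2.251 A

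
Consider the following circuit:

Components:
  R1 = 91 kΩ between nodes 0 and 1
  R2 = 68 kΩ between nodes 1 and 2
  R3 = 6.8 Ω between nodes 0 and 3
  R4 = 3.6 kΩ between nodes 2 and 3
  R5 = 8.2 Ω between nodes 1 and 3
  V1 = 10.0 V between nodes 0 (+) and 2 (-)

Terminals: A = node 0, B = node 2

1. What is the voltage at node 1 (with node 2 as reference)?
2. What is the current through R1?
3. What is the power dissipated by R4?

Nodal analysis, taking node 2 as the 0 V reference.
Source V1 fixes V_0 = 10 V.
KCL at each unknown node (sum of currents leaving = 0; resistances in Ω):
  Node 1: (V_1 - 10)/91000 + (V_1 - 0)/68000 + (V_1 - V_3)/8.2 = 0
  Node 3: (V_3 - 10)/6.8 + (V_3 - 0)/3600 + (V_3 - V_1)/8.2 = 0
Collecting terms (coefficients in siemens):
  0.122·V_1 - 0.122·V_3 = 0.0001099
  0.2693·V_3 - 0.122·V_1 = 1.471
Determinant D = (0.122)(0.2693) - (-0.122)(-0.122) = 0.01797
V_1 = [(0.0001099)(0.2693) - (-0.122)(1.471)]/D = 9.979 V
V_3 = [(0.122)(1.471) - (0.0001099)(-0.122)]/D = 9.98 V
Part 1:
  Read off the nodal solution: V_1 = 9.979 V
Part 2:
  I_R1 = (V_0 - V_1)/R1 = (10 - 9.979)/91000 = 0.0000002313 A
  Magnitude: I_R1 = 0.0000002313 A
Part 3:
  I_R4 = (V_2 - V_3)/R4 = (0 - 9.98)/3600 = -0.002772 A
  P_R4 = I_R4² × R4 = (-0.002772)² × 3600 = 0.02767 W

Final answers:
1. V_1 = 9.979 V
2. I_R1 = 2.313e-07 A
3. P_R4 = 0.02767 W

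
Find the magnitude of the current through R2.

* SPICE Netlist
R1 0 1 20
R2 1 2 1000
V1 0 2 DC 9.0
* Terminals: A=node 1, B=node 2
Nodal analysis, taking node 2 as the 0 V reference.
Source V1 fixes V_0 = 9 V.
KCL at each unknown node (sum of currents leaving = 0; resistances in Ω):
  Node 1: (V_1 - 9)/20 + (V_1 - 0)/1000 = 0
Collecting terms: 0.051 × V_1 = 0.45  =>  V_1 = 8.824 V
I_R2 = (V_1 - V_2)/R2 = (8.824 - 0)/1000 = 0.008824 A
|I_R2| = 0.008824 A

Final answer: |I_R2| = 0.008824 A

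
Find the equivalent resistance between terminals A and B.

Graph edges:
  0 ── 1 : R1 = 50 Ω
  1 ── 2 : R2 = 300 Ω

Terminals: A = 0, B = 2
Reduce the network between node 0 (A) and node 2 (B) by series/parallel combination:
  Rs1 = R1 + R2 (series, joined only at node 1) = 50 + 300 = 350 Ω
R_eq = 350 Ω

Final answer: 350 Ω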